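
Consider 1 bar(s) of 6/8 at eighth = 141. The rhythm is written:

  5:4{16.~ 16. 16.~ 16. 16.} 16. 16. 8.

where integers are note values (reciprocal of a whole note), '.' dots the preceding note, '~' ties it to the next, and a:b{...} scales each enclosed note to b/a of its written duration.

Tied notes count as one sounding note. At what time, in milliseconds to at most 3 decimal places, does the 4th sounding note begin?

1. 0.0ms @ 0 + 510.638ms (6/5)
2. 510.638ms @ 6/5 + 510.638ms (6/5)
3. 1021.277ms @ 12/5 + 255.319ms (3/5)
4. 1276.596ms @ 3 + 319.149ms (3/4)
5. 1595.745ms @ 15/4 + 319.149ms (3/4)
6. 1914.894ms @ 9/2 + 638.298ms (3/2)

note 4 onset = 3b = 1276.596ms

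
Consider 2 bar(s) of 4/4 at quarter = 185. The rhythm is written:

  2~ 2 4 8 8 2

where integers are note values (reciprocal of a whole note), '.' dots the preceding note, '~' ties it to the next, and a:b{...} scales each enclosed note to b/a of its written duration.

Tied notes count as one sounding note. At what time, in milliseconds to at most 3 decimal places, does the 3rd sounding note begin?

note 3 onset = 5b = 1621.622ms

1. 0.0ms @ 0 + 1297.297ms (4)
2. 1297.297ms @ 4 + 324.324ms (1)
3. 1621.622ms @ 5 + 162.162ms (1/2)
4. 1783.784ms @ 11/2 + 162.162ms (1/2)
5. 1945.946ms @ 6 + 648.649ms (2)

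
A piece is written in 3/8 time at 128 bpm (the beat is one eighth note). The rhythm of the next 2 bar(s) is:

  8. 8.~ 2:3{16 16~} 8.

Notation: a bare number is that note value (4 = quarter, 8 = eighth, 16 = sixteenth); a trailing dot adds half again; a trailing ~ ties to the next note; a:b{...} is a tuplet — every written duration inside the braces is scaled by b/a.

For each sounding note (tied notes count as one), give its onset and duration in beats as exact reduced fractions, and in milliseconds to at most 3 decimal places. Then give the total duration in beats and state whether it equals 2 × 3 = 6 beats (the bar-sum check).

1) 0.0ms=0b +703.125ms=3/2b
2) 703.125ms=3/2b +1054.688ms=9/4b
3) 1757.812ms=15/4b +1054.688ms=9/4b
Σ=6b of 6 (128bpm 3/8) — PASS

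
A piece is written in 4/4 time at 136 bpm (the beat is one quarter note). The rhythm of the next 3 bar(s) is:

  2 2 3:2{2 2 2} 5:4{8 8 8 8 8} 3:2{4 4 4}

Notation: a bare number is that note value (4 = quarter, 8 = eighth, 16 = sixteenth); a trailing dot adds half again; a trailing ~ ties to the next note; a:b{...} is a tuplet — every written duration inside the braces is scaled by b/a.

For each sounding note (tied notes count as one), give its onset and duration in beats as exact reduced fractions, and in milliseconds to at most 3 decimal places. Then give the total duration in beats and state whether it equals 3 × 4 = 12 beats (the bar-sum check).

1) 0.0ms=0b +882.353ms=2b
2) 882.353ms=2b +882.353ms=2b
3) 1764.706ms=4b +588.235ms=4/3b
4) 2352.941ms=16/3b +588.235ms=4/3b
5) 2941.176ms=20/3b +588.235ms=4/3b
6) 3529.412ms=8b +176.471ms=2/5b
7) 3705.882ms=42/5b +176.471ms=2/5b
8) 3882.353ms=44/5b +176.471ms=2/5b
9) 4058.824ms=46/5b +176.471ms=2/5b
10) 4235.294ms=48/5b +176.471ms=2/5b
11) 4411.765ms=10b +294.118ms=2/3b
12) 4705.882ms=32/3b +294.118ms=2/3b
13) 5000.0ms=34/3b +294.118ms=2/3b
Σ=12b of 12 (136bpm 4/4) — PASS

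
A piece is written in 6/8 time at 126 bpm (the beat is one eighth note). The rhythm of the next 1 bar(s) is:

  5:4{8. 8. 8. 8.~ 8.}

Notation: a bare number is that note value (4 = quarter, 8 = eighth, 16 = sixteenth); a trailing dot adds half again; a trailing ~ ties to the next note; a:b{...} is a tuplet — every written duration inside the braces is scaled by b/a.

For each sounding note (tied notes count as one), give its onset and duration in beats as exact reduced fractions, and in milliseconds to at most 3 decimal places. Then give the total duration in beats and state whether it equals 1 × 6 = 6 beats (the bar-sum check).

1) 0.0ms=0b +571.429ms=6/5b
2) 571.429ms=6/5b +571.429ms=6/5b
3) 1142.857ms=12/5b +571.429ms=6/5b
4) 1714.286ms=18/5b +1142.857ms=12/5b
Σ=6b of 6 (126bpm 6/8) — PASS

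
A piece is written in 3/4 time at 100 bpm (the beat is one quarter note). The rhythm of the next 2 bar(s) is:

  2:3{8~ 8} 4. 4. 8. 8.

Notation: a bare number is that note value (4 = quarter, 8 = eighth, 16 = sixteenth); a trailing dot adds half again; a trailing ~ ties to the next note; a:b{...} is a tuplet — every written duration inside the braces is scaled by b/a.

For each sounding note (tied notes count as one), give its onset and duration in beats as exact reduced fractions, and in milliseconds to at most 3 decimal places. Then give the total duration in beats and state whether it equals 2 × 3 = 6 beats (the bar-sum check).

1) 0.0ms=0b +900.0ms=3/2b
2) 900.0ms=3/2b +900.0ms=3/2b
3) 1800.0ms=3b +900.0ms=3/2b
4) 2700.0ms=9/2b +450.0ms=3/4b
5) 3150.0ms=21/4b +450.0ms=3/4b
Σ=6b of 6 (100bpm 3/4) — PASS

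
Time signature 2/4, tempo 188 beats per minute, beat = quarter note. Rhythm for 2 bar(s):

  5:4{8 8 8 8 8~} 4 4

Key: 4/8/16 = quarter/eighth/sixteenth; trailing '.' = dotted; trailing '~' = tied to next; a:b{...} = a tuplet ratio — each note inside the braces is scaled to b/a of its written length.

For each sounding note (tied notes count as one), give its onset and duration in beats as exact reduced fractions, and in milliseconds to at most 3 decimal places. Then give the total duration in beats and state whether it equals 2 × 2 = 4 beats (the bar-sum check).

1) 0.0ms=0b +127.66ms=2/5b
2) 127.66ms=2/5b +127.66ms=2/5b
3) 255.319ms=4/5b +127.66ms=2/5b
4) 382.979ms=6/5b +127.66ms=2/5b
5) 510.638ms=8/5b +446.809ms=7/5b
6) 957.447ms=3b +319.149ms=1b
Σ=4b of 4 (188bpm 2/4) — PASS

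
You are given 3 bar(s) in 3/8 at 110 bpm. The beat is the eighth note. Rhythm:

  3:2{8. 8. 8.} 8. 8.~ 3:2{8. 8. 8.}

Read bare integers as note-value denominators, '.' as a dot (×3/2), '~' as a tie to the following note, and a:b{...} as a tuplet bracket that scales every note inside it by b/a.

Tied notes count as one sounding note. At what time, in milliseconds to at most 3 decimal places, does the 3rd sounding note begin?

note 3 onset = 2b = 1090.909ms

1. 0.0ms @ 0 + 545.455ms (1)
2. 545.455ms @ 1 + 545.455ms (1)
3. 1090.909ms @ 2 + 545.455ms (1)
4. 1636.364ms @ 3 + 818.182ms (3/2)
5. 2454.545ms @ 9/2 + 1363.636ms (5/2)
6. 3818.182ms @ 7 + 545.455ms (1)
7. 4363.636ms @ 8 + 545.455ms (1)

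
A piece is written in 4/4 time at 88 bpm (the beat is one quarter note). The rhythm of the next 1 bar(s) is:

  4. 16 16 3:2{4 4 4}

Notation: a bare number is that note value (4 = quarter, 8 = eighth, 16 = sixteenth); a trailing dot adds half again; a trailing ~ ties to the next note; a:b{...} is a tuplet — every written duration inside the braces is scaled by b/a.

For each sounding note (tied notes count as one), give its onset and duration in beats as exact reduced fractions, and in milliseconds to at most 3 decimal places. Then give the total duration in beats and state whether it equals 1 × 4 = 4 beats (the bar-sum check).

1) 0.0ms=0b +1022.727ms=3/2b
2) 1022.727ms=3/2b +170.455ms=1/4b
3) 1193.182ms=7/4b +170.455ms=1/4b
4) 1363.636ms=2b +454.545ms=2/3b
5) 1818.182ms=8/3b +454.545ms=2/3b
6) 2272.727ms=10/3b +454.545ms=2/3b
Σ=4b of 4 (88bpm 4/4) — PASS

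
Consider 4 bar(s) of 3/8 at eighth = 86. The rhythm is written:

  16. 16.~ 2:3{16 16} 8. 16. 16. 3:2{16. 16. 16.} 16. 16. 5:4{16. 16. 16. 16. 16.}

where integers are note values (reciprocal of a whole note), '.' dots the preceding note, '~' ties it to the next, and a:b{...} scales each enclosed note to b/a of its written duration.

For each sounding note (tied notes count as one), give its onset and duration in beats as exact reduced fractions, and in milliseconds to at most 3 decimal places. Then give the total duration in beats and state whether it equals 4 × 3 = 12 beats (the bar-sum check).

1) 0.0ms=0b +523.256ms=3/4b
2) 523.256ms=3/4b +1046.512ms=3/2b
3) 1569.767ms=9/4b +523.256ms=3/4b
4) 2093.023ms=3b +1046.512ms=3/2b
5) 3139.535ms=9/2b +523.256ms=3/4b
6) 3662.791ms=21/4b +523.256ms=3/4b
7) 4186.047ms=6b +348.837ms=1/2b
8) 4534.884ms=13/2b +348.837ms=1/2b
9) 4883.721ms=7b +348.837ms=1/2b
10) 5232.558ms=15/2b +523.256ms=3/4b
11) 5755.814ms=33/4b +523.256ms=3/4b
12) 6279.07ms=9b +418.605ms=3/5b
13) 6697.674ms=48/5b +418.605ms=3/5b
14) 7116.279ms=51/5b +418.605ms=3/5b
15) 7534.884ms=54/5b +418.605ms=3/5b
16) 7953.488ms=57/5b +418.605ms=3/5b
Σ=12b of 12 (86bpm 3/8) — PASS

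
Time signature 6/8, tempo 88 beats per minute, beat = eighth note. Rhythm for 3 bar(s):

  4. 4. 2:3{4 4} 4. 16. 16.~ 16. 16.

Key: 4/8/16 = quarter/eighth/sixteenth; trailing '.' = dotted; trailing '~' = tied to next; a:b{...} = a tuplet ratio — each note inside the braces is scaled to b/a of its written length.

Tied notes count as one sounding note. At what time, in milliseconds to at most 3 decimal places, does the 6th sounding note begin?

note 6 onset = 15b = 10227.273ms

1. 0.0ms @ 0 + 2045.455ms (3)
2. 2045.455ms @ 3 + 2045.455ms (3)
3. 4090.909ms @ 6 + 2045.455ms (3)
4. 6136.364ms @ 9 + 2045.455ms (3)
5. 8181.818ms @ 12 + 2045.455ms (3)
6. 10227.273ms @ 15 + 511.364ms (3/4)
7. 10738.636ms @ 63/4 + 1022.727ms (3/2)
8. 11761.364ms @ 69/4 + 511.364ms (3/4)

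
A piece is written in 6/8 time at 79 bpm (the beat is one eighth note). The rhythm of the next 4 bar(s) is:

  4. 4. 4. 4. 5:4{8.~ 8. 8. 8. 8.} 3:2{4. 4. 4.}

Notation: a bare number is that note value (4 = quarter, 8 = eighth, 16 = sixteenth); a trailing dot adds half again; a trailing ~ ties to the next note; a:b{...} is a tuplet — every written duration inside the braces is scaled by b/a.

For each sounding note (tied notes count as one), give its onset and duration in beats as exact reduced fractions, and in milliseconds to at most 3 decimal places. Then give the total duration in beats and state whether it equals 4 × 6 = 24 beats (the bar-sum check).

1) 0.0ms=0b +2278.481ms=3b
2) 2278.481ms=3b +2278.481ms=3b
3) 4556.962ms=6b +2278.481ms=3b
4) 6835.443ms=9b +2278.481ms=3b
5) 9113.924ms=12b +1822.785ms=12/5b
6) 10936.709ms=72/5b +911.392ms=6/5b
7) 11848.101ms=78/5b +911.392ms=6/5b
8) 12759.494ms=84/5b +911.392ms=6/5b
9) 13670.886ms=18b +1518.987ms=2b
10) 15189.873ms=20b +1518.987ms=2b
11) 16708.861ms=22b +1518.987ms=2b
Σ=24b of 24 (79bpm 6/8) — PASS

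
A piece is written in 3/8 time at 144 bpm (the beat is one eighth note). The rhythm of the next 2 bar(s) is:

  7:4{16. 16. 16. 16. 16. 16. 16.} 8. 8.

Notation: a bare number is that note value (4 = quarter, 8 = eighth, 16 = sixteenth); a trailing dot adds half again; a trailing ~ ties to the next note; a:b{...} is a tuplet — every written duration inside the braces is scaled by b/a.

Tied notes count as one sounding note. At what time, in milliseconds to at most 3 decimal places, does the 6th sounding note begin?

note 6 onset = 15/7b = 892.857ms

1. 0.0ms @ 0 + 178.571ms (3/7)
2. 178.571ms @ 3/7 + 178.571ms (3/7)
3. 357.143ms @ 6/7 + 178.571ms (3/7)
4. 535.714ms @ 9/7 + 178.571ms (3/7)
5. 714.286ms @ 12/7 + 178.571ms (3/7)
6. 892.857ms @ 15/7 + 178.571ms (3/7)
7. 1071.429ms @ 18/7 + 178.571ms (3/7)
8. 1250.0ms @ 3 + 625.0ms (3/2)
9. 1875.0ms @ 9/2 + 625.0ms (3/2)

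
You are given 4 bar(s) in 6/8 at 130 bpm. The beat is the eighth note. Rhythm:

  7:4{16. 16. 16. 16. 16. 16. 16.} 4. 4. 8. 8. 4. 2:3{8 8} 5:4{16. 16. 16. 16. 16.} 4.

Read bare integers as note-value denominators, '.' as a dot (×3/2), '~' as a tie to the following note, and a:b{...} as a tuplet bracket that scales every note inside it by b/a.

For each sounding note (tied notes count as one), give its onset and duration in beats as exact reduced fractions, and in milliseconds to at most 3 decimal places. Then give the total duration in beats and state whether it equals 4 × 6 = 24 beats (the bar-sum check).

1) 0.0ms=0b +197.802ms=3/7b
2) 197.802ms=3/7b +197.802ms=3/7b
3) 395.604ms=6/7b +197.802ms=3/7b
4) 593.407ms=9/7b +197.802ms=3/7b
5) 791.209ms=12/7b +197.802ms=3/7b
6) 989.011ms=15/7b +197.802ms=3/7b
7) 1186.813ms=18/7b +197.802ms=3/7b
8) 1384.615ms=3b +1384.615ms=3b
9) 2769.231ms=6b +1384.615ms=3b
10) 4153.846ms=9b +692.308ms=3/2b
11) 4846.154ms=21/2b +692.308ms=3/2b
12) 5538.462ms=12b +1384.615ms=3b
13) 6923.077ms=15b +692.308ms=3/2b
14) 7615.385ms=33/2b +692.308ms=3/2b
15) 8307.692ms=18b +276.923ms=3/5b
16) 8584.615ms=93/5b +276.923ms=3/5b
17) 8861.538ms=96/5b +276.923ms=3/5b
18) 9138.462ms=99/5b +276.923ms=3/5b
19) 9415.385ms=102/5b +276.923ms=3/5b
20) 9692.308ms=21b +1384.615ms=3b
Σ=24b of 24 (130bpm 6/8) — PASS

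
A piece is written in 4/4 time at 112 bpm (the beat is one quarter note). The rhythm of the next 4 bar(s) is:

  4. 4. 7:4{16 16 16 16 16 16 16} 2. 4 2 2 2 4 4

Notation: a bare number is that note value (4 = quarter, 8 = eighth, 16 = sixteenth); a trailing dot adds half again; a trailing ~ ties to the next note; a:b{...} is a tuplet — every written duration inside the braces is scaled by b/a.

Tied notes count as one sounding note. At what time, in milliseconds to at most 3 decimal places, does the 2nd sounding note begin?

note 2 onset = 3/2b = 803.571ms

1. 0.0ms @ 0 + 803.571ms (3/2)
2. 803.571ms @ 3/2 + 803.571ms (3/2)
3. 1607.143ms @ 3 + 76.531ms (1/7)
4. 1683.673ms @ 22/7 + 76.531ms (1/7)
5. 1760.204ms @ 23/7 + 76.531ms (1/7)
6. 1836.735ms @ 24/7 + 76.531ms (1/7)
7. 1913.265ms @ 25/7 + 76.531ms (1/7)
8. 1989.796ms @ 26/7 + 76.531ms (1/7)
9. 2066.327ms @ 27/7 + 76.531ms (1/7)
10. 2142.857ms @ 4 + 1607.143ms (3)
11. 3750.0ms @ 7 + 535.714ms (1)
12. 4285.714ms @ 8 + 1071.429ms (2)
13. 5357.143ms @ 10 + 1071.429ms (2)
14. 6428.571ms @ 12 + 1071.429ms (2)
15. 7500.0ms @ 14 + 535.714ms (1)
16. 8035.714ms @ 15 + 535.714ms (1)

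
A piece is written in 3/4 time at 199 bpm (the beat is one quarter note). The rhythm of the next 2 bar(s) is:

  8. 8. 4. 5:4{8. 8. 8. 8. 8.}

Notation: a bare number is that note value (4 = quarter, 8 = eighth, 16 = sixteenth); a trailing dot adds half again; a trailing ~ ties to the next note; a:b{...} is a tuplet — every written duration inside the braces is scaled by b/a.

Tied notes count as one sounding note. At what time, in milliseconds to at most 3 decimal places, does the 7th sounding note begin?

note 7 onset = 24/5b = 1447.236ms

1. 0.0ms @ 0 + 226.131ms (3/4)
2. 226.131ms @ 3/4 + 226.131ms (3/4)
3. 452.261ms @ 3/2 + 452.261ms (3/2)
4. 904.523ms @ 3 + 180.905ms (3/5)
5. 1085.427ms @ 18/5 + 180.905ms (3/5)
6. 1266.332ms @ 21/5 + 180.905ms (3/5)
7. 1447.236ms @ 24/5 + 180.905ms (3/5)
8. 1628.141ms @ 27/5 + 180.905ms (3/5)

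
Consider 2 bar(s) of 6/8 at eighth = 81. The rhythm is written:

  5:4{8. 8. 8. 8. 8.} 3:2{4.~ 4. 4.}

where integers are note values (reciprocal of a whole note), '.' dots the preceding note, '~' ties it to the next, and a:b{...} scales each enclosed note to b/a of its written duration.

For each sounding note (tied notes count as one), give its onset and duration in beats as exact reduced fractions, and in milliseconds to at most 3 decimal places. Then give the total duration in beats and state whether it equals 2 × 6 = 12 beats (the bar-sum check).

1) 0.0ms=0b +888.889ms=6/5b
2) 888.889ms=6/5b +888.889ms=6/5b
3) 1777.778ms=12/5b +888.889ms=6/5b
4) 2666.667ms=18/5b +888.889ms=6/5b
5) 3555.556ms=24/5b +888.889ms=6/5b
6) 4444.444ms=6b +2962.963ms=4b
7) 7407.407ms=10b +1481.481ms=2b
Σ=12b of 12 (81bpm 6/8) — PASS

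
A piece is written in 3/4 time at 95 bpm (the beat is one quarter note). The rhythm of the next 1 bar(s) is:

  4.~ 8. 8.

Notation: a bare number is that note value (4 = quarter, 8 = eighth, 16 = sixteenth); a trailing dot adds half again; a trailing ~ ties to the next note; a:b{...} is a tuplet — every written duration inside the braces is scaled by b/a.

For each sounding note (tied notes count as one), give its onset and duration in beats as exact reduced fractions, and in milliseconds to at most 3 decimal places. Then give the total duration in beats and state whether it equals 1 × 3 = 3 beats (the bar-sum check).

1) 0.0ms=0b +1421.053ms=9/4b
2) 1421.053ms=9/4b +473.684ms=3/4b
Σ=3b of 3 (95bpm 3/4) — PASS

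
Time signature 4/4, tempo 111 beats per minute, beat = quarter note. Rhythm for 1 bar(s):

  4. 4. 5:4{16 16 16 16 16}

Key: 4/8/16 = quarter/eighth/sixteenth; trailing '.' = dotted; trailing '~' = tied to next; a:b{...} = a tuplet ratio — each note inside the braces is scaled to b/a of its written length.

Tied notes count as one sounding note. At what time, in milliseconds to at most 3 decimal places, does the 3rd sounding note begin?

1. 0.0ms @ 0 + 810.811ms (3/2)
2. 810.811ms @ 3/2 + 810.811ms (3/2)
3. 1621.622ms @ 3 + 108.108ms (1/5)
4. 1729.73ms @ 16/5 + 108.108ms (1/5)
5. 1837.838ms @ 17/5 + 108.108ms (1/5)
6. 1945.946ms @ 18/5 + 108.108ms (1/5)
7. 2054.054ms @ 19/5 + 108.108ms (1/5)

note 3 onset = 3b = 1621.622ms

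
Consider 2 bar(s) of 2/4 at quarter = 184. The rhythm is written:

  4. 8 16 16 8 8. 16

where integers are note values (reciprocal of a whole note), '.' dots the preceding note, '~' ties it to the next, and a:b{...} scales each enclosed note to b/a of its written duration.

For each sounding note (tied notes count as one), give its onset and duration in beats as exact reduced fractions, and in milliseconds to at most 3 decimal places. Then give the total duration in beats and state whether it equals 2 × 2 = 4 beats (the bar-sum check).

1) 0.0ms=0b +489.13ms=3/2b
2) 489.13ms=3/2b +163.043ms=1/2b
3) 652.174ms=2b +81.522ms=1/4b
4) 733.696ms=9/4b +81.522ms=1/4b
5) 815.217ms=5/2b +163.043ms=1/2b
6) 978.261ms=3b +244.565ms=3/4b
7) 1222.826ms=15/4b +81.522ms=1/4b
Σ=4b of 4 (184bpm 2/4) — PASS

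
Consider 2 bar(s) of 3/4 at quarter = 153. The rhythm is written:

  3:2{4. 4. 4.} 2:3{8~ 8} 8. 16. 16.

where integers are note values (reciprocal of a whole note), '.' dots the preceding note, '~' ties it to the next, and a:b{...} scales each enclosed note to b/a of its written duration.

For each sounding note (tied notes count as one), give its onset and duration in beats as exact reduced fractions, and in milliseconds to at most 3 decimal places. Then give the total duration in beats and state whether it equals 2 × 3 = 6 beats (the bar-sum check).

1) 0.0ms=0b +392.157ms=1b
2) 392.157ms=1b +392.157ms=1b
3) 784.314ms=2b +392.157ms=1b
4) 1176.471ms=3b +588.235ms=3/2b
5) 1764.706ms=9/2b +294.118ms=3/4b
6) 2058.824ms=21/4b +147.059ms=3/8b
7) 2205.882ms=45/8b +147.059ms=3/8b
Σ=6b of 6 (153bpm 3/4) — PASS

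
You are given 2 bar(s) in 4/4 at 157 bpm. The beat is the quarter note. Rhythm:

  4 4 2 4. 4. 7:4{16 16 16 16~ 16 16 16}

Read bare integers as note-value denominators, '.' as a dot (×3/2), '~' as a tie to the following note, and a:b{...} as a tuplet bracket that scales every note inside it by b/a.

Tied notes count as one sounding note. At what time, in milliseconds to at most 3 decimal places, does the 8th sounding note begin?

1. 0.0ms @ 0 + 382.166ms (1)
2. 382.166ms @ 1 + 382.166ms (1)
3. 764.331ms @ 2 + 764.331ms (2)
4. 1528.662ms @ 4 + 573.248ms (3/2)
5. 2101.911ms @ 11/2 + 573.248ms (3/2)
6. 2675.159ms @ 7 + 54.595ms (1/7)
7. 2729.754ms @ 50/7 + 54.595ms (1/7)
8. 2784.349ms @ 51/7 + 54.595ms (1/7)
9. 2838.944ms @ 52/7 + 109.19ms (2/7)
10. 2948.135ms @ 54/7 + 54.595ms (1/7)
11. 3002.73ms @ 55/7 + 54.595ms (1/7)

note 8 onset = 51/7b = 2784.349ms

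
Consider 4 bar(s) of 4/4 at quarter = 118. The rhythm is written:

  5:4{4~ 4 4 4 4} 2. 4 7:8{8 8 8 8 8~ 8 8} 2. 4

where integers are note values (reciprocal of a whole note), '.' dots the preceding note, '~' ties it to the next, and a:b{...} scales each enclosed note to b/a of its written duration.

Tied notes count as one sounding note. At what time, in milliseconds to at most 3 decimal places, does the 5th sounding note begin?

1. 0.0ms @ 0 + 813.559ms (8/5)
2. 813.559ms @ 8/5 + 406.78ms (4/5)
3. 1220.339ms @ 12/5 + 406.78ms (4/5)
4. 1627.119ms @ 16/5 + 406.78ms (4/5)
5. 2033.898ms @ 4 + 1525.424ms (3)
6. 3559.322ms @ 7 + 508.475ms (1)
7. 4067.797ms @ 8 + 290.557ms (4/7)
8. 4358.354ms @ 60/7 + 290.557ms (4/7)
9. 4648.91ms @ 64/7 + 290.557ms (4/7)
10. 4939.467ms @ 68/7 + 290.557ms (4/7)
11. 5230.024ms @ 72/7 + 581.114ms (8/7)
12. 5811.138ms @ 80/7 + 290.557ms (4/7)
13. 6101.695ms @ 12 + 1525.424ms (3)
14. 7627.119ms @ 15 + 508.475ms (1)

note 5 onset = 4b = 2033.898ms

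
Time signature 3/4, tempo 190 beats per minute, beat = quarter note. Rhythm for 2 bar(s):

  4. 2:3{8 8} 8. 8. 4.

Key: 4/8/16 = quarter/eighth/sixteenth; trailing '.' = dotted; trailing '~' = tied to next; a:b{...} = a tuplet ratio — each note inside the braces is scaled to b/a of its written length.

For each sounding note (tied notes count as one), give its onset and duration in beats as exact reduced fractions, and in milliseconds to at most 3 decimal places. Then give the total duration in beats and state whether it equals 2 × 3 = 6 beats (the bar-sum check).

1) 0.0ms=0b +473.684ms=3/2b
2) 473.684ms=3/2b +236.842ms=3/4b
3) 710.526ms=9/4b +236.842ms=3/4b
4) 947.368ms=3b +236.842ms=3/4b
5) 1184.211ms=15/4b +236.842ms=3/4b
6) 1421.053ms=9/2b +473.684ms=3/2b
Σ=6b of 6 (190bpm 3/4) — PASS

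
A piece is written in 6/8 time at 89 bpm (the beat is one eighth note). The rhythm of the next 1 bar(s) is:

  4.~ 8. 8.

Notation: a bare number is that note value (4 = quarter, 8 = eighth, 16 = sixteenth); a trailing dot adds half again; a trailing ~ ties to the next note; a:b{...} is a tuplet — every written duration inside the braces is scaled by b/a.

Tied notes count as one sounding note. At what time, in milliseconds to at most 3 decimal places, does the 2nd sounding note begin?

note 2 onset = 9/2b = 3033.708ms

1. 0.0ms @ 0 + 3033.708ms (9/2)
2. 3033.708ms @ 9/2 + 1011.236ms (3/2)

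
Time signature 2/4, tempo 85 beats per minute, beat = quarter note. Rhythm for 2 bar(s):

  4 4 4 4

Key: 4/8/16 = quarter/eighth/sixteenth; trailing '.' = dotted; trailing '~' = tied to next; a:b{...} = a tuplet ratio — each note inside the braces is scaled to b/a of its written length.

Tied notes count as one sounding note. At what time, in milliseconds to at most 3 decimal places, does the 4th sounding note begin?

note 4 onset = 3b = 2117.647ms

1. 0.0ms @ 0 + 705.882ms (1)
2. 705.882ms @ 1 + 705.882ms (1)
3. 1411.765ms @ 2 + 705.882ms (1)
4. 2117.647ms @ 3 + 705.882ms (1)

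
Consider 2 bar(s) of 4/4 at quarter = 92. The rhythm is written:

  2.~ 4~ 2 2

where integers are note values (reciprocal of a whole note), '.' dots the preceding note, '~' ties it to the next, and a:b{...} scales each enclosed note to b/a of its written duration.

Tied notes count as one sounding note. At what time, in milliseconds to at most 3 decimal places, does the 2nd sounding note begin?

1. 0.0ms @ 0 + 3913.043ms (6)
2. 3913.043ms @ 6 + 1304.348ms (2)

note 2 onset = 6b = 3913.043ms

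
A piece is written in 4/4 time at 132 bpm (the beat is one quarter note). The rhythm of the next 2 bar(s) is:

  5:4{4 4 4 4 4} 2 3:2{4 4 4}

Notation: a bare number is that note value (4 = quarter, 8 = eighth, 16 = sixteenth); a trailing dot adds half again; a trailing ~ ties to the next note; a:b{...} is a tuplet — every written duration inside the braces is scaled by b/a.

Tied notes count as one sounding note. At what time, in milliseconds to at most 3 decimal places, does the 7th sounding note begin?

1. 0.0ms @ 0 + 363.636ms (4/5)
2. 363.636ms @ 4/5 + 363.636ms (4/5)
3. 727.273ms @ 8/5 + 363.636ms (4/5)
4. 1090.909ms @ 12/5 + 363.636ms (4/5)
5. 1454.545ms @ 16/5 + 363.636ms (4/5)
6. 1818.182ms @ 4 + 909.091ms (2)
7. 2727.273ms @ 6 + 303.03ms (2/3)
8. 3030.303ms @ 20/3 + 303.03ms (2/3)
9. 3333.333ms @ 22/3 + 303.03ms (2/3)

note 7 onset = 6b = 2727.273ms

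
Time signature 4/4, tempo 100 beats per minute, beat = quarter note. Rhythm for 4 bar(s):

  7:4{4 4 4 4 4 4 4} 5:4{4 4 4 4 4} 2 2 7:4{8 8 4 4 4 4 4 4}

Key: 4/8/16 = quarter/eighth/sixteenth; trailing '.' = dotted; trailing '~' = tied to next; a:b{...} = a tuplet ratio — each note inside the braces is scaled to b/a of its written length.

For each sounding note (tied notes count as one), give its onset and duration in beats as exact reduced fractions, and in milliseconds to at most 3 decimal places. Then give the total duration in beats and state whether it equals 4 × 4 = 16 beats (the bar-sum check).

1) 0.0ms=0b +342.857ms=4/7b
2) 342.857ms=4/7b +342.857ms=4/7b
3) 685.714ms=8/7b +342.857ms=4/7b
4) 1028.571ms=12/7b +342.857ms=4/7b
5) 1371.429ms=16/7b +342.857ms=4/7b
6) 1714.286ms=20/7b +342.857ms=4/7b
7) 2057.143ms=24/7b +342.857ms=4/7b
8) 2400.0ms=4b +480.0ms=4/5b
9) 2880.0ms=24/5b +480.0ms=4/5b
10) 3360.0ms=28/5b +480.0ms=4/5b
11) 3840.0ms=32/5b +480.0ms=4/5b
12) 4320.0ms=36/5b +480.0ms=4/5b
13) 4800.0ms=8b +1200.0ms=2b
14) 6000.0ms=10b +1200.0ms=2b
15) 7200.0ms=12b +171.429ms=2/7b
16) 7371.429ms=86/7b +171.429ms=2/7b
17) 7542.857ms=88/7b +342.857ms=4/7b
18) 7885.714ms=92/7b +342.857ms=4/7b
19) 8228.571ms=96/7b +342.857ms=4/7b
20) 8571.429ms=100/7b +342.857ms=4/7b
21) 8914.286ms=104/7b +342.857ms=4/7b
22) 9257.143ms=108/7b +342.857ms=4/7b
Σ=16b of 16 (100bpm 4/4) — PASS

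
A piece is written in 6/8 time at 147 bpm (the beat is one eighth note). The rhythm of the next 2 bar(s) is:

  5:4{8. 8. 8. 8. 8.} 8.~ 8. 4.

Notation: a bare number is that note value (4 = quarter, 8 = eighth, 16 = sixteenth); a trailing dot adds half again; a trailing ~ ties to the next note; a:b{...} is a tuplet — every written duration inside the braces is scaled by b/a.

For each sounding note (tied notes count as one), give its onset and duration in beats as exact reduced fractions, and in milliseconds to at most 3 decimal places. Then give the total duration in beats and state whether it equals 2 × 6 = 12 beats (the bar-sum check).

1) 0.0ms=0b +489.796ms=6/5b
2) 489.796ms=6/5b +489.796ms=6/5b
3) 979.592ms=12/5b +489.796ms=6/5b
4) 1469.388ms=18/5b +489.796ms=6/5b
5) 1959.184ms=24/5b +489.796ms=6/5b
6) 2448.98ms=6b +1224.49ms=3b
7) 3673.469ms=9b +1224.49ms=3b
Σ=12b of 12 (147bpm 6/8) — PASS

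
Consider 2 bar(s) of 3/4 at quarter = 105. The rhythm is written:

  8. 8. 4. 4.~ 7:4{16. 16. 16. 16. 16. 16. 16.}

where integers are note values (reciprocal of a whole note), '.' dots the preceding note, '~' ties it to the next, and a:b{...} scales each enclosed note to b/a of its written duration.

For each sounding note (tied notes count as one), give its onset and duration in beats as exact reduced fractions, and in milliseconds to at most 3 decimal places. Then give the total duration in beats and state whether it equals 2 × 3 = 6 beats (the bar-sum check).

1) 0.0ms=0b +428.571ms=3/4b
2) 428.571ms=3/4b +428.571ms=3/4b
3) 857.143ms=3/2b +857.143ms=3/2b
4) 1714.286ms=3b +979.592ms=12/7b
5) 2693.878ms=33/7b +122.449ms=3/14b
6) 2816.327ms=69/14b +122.449ms=3/14b
7) 2938.776ms=36/7b +122.449ms=3/14b
8) 3061.224ms=75/14b +122.449ms=3/14b
9) 3183.673ms=39/7b +122.449ms=3/14b
10) 3306.122ms=81/14b +122.449ms=3/14b
Σ=6b of 6 (105bpm 3/4) — PASS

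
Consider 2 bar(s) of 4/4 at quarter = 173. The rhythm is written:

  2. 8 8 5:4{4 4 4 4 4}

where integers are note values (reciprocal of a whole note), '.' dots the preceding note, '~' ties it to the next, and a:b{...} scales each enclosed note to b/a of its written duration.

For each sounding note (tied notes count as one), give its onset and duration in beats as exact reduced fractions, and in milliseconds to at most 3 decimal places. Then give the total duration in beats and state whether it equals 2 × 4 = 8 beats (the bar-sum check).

1) 0.0ms=0b +1040.462ms=3b
2) 1040.462ms=3b +173.41ms=1/2b
3) 1213.873ms=7/2b +173.41ms=1/2b
4) 1387.283ms=4b +277.457ms=4/5b
5) 1664.74ms=24/5b +277.457ms=4/5b
6) 1942.197ms=28/5b +277.457ms=4/5b
7) 2219.653ms=32/5b +277.457ms=4/5b
8) 2497.11ms=36/5b +277.457ms=4/5b
Σ=8b of 8 (173bpm 4/4) — PASS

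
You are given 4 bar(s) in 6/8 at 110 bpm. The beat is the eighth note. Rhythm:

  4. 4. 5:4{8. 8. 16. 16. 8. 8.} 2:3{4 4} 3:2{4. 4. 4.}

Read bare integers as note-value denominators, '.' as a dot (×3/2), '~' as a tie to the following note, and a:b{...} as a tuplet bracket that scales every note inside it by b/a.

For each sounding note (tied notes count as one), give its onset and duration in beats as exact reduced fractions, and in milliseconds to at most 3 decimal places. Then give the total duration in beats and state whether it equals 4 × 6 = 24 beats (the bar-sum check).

1) 0.0ms=0b +1636.364ms=3b
2) 1636.364ms=3b +1636.364ms=3b
3) 3272.727ms=6b +654.545ms=6/5b
4) 3927.273ms=36/5b +654.545ms=6/5b
5) 4581.818ms=42/5b +327.273ms=3/5b
6) 4909.091ms=9b +327.273ms=3/5b
7) 5236.364ms=48/5b +654.545ms=6/5b
8) 5890.909ms=54/5b +654.545ms=6/5b
9) 6545.455ms=12b +1636.364ms=3b
10) 8181.818ms=15b +1636.364ms=3b
11) 9818.182ms=18b +1090.909ms=2b
12) 10909.091ms=20b +1090.909ms=2b
13) 12000.0ms=22b +1090.909ms=2b
Σ=24b of 24 (110bpm 6/8) — PASS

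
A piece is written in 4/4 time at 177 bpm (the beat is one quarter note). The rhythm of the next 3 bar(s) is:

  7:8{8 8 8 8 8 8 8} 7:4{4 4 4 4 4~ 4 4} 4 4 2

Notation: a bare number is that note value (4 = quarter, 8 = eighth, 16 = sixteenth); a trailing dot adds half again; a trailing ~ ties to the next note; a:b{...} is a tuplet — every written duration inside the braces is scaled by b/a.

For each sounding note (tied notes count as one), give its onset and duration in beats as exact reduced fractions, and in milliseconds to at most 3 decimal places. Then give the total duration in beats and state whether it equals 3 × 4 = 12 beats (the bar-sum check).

1) 0.0ms=0b +193.705ms=4/7b
2) 193.705ms=4/7b +193.705ms=4/7b
3) 387.409ms=8/7b +193.705ms=4/7b
4) 581.114ms=12/7b +193.705ms=4/7b
5) 774.818ms=16/7b +193.705ms=4/7b
6) 968.523ms=20/7b +193.705ms=4/7b
7) 1162.228ms=24/7b +193.705ms=4/7b
8) 1355.932ms=4b +193.705ms=4/7b
9) 1549.637ms=32/7b +193.705ms=4/7b
10) 1743.341ms=36/7b +193.705ms=4/7b
11) 1937.046ms=40/7b +193.705ms=4/7b
12) 2130.751ms=44/7b +387.409ms=8/7b
13) 2518.16ms=52/7b +193.705ms=4/7b
14) 2711.864ms=8b +338.983ms=1b
15) 3050.847ms=9b +338.983ms=1b
16) 3389.831ms=10b +677.966ms=2b
Σ=12b of 12 (177bpm 4/4) — PASS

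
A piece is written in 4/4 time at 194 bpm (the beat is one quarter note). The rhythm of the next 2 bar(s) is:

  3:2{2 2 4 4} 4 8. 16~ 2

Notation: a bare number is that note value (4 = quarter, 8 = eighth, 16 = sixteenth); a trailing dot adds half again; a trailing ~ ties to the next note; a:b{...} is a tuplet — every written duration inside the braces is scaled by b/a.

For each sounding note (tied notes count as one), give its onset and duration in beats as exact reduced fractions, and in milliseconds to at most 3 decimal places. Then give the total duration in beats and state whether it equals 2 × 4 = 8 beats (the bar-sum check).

1) 0.0ms=0b +412.371ms=4/3b
2) 412.371ms=4/3b +412.371ms=4/3b
3) 824.742ms=8/3b +206.186ms=2/3b
4) 1030.928ms=10/3b +206.186ms=2/3b
5) 1237.113ms=4b +309.278ms=1b
6) 1546.392ms=5b +231.959ms=3/4b
7) 1778.351ms=23/4b +695.876ms=9/4b
Σ=8b of 8 (194bpm 4/4) — PASS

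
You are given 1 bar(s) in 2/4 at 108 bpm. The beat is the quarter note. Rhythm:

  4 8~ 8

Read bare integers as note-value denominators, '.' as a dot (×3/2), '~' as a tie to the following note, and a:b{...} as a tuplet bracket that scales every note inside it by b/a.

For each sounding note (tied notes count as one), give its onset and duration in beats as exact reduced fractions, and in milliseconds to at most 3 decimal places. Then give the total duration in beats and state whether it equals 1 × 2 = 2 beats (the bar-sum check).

1) 0.0ms=0b +555.556ms=1b
2) 555.556ms=1b +555.556ms=1b
Σ=2b of 2 (108bpm 2/4) — PASS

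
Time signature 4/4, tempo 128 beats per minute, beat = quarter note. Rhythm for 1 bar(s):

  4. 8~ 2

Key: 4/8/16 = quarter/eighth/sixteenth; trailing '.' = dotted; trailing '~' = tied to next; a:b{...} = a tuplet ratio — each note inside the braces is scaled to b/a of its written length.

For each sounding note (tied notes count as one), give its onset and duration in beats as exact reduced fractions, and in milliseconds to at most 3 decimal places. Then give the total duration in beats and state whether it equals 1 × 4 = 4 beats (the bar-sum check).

1) 0.0ms=0b +703.125ms=3/2b
2) 703.125ms=3/2b +1171.875ms=5/2b
Σ=4b of 4 (128bpm 4/4) — PASS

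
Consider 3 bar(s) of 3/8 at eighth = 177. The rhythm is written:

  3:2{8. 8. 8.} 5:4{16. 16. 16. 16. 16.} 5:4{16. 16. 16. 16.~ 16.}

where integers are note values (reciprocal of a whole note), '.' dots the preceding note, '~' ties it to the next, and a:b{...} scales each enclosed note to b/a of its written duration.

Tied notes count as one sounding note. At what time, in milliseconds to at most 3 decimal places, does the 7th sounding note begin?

1. 0.0ms @ 0 + 338.983ms (1)
2. 338.983ms @ 1 + 338.983ms (1)
3. 677.966ms @ 2 + 338.983ms (1)
4. 1016.949ms @ 3 + 203.39ms (3/5)
5. 1220.339ms @ 18/5 + 203.39ms (3/5)
6. 1423.729ms @ 21/5 + 203.39ms (3/5)
7. 1627.119ms @ 24/5 + 203.39ms (3/5)
8. 1830.508ms @ 27/5 + 203.39ms (3/5)
9. 2033.898ms @ 6 + 203.39ms (3/5)
10. 2237.288ms @ 33/5 + 203.39ms (3/5)
11. 2440.678ms @ 36/5 + 203.39ms (3/5)
12. 2644.068ms @ 39/5 + 406.78ms (6/5)

note 7 onset = 24/5b = 1627.119ms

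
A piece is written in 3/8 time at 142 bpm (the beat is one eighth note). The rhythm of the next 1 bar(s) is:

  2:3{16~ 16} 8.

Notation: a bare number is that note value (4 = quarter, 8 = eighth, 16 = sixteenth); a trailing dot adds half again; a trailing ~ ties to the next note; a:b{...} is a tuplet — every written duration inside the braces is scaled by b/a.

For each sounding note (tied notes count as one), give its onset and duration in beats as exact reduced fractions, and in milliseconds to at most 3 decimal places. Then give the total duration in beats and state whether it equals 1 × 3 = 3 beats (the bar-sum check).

1) 0.0ms=0b +633.803ms=3/2b
2) 633.803ms=3/2b +633.803ms=3/2b
Σ=3b of 3 (142bpm 3/8) — PASS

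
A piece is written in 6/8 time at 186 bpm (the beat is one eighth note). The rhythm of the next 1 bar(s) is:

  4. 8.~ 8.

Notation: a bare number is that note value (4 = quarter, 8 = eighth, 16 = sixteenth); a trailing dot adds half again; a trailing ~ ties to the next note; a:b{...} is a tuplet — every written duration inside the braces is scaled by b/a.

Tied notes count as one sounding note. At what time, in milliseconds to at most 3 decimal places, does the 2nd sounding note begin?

note 2 onset = 3b = 967.742ms

1. 0.0ms @ 0 + 967.742ms (3)
2. 967.742ms @ 3 + 967.742ms (3)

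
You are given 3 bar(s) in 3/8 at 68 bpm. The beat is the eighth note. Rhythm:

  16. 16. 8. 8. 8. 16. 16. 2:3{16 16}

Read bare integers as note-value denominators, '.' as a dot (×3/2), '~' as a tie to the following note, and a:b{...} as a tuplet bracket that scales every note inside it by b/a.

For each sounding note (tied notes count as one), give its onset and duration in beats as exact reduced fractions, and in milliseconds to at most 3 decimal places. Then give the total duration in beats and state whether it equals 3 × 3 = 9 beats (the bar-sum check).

1) 0.0ms=0b +661.765ms=3/4b
2) 661.765ms=3/4b +661.765ms=3/4b
3) 1323.529ms=3/2b +1323.529ms=3/2b
4) 2647.059ms=3b +1323.529ms=3/2b
5) 3970.588ms=9/2b +1323.529ms=3/2b
6) 5294.118ms=6b +661.765ms=3/4b
7) 5955.882ms=27/4b +661.765ms=3/4b
8) 6617.647ms=15/2b +661.765ms=3/4b
9) 7279.412ms=33/4b +661.765ms=3/4b
Σ=9b of 9 (68bpm 3/8) — PASS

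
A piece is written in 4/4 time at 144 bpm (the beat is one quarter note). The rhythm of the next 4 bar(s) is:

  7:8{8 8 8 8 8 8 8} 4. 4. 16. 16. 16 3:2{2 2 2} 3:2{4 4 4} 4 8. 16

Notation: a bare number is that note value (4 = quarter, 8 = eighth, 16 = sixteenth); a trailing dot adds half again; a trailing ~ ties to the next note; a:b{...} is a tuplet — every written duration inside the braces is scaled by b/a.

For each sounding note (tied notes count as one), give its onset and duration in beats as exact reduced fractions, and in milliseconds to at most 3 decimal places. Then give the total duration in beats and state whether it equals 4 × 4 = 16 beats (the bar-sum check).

1) 0.0ms=0b +238.095ms=4/7b
2) 238.095ms=4/7b +238.095ms=4/7b
3) 476.19ms=8/7b +238.095ms=4/7b
4) 714.286ms=12/7b +238.095ms=4/7b
5) 952.381ms=16/7b +238.095ms=4/7b
6) 1190.476ms=20/7b +238.095ms=4/7b
7) 1428.571ms=24/7b +238.095ms=4/7b
8) 1666.667ms=4b +625.0ms=3/2b
9) 2291.667ms=11/2b +625.0ms=3/2b
10) 2916.667ms=7b +156.25ms=3/8b
11) 3072.917ms=59/8b +156.25ms=3/8b
12) 3229.167ms=31/4b +104.167ms=1/4b
13) 3333.333ms=8b +555.556ms=4/3b
14) 3888.889ms=28/3b +555.556ms=4/3b
15) 4444.444ms=32/3b +555.556ms=4/3b
16) 5000.0ms=12b +277.778ms=2/3b
17) 5277.778ms=38/3b +277.778ms=2/3b
18) 5555.556ms=40/3b +277.778ms=2/3b
19) 5833.333ms=14b +416.667ms=1b
20) 6250.0ms=15b +312.5ms=3/4b
21) 6562.5ms=63/4b +104.167ms=1/4b
Σ=16b of 16 (144bpm 4/4) — PASS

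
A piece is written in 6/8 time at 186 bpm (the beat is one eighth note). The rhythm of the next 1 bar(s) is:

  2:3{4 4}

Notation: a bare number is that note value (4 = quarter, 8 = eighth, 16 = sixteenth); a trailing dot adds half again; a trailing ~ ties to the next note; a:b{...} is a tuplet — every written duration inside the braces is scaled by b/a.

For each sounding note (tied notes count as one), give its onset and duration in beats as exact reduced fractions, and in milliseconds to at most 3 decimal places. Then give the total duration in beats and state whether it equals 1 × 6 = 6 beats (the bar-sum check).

1) 0.0ms=0b +967.742ms=3b
2) 967.742ms=3b +967.742ms=3b
Σ=6b of 6 (186bpm 6/8) — PASS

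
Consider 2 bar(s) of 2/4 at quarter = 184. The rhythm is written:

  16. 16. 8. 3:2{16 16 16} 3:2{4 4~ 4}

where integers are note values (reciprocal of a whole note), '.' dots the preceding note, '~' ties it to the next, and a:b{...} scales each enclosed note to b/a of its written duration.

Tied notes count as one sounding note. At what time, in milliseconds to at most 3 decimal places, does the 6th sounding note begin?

1. 0.0ms @ 0 + 122.283ms (3/8)
2. 122.283ms @ 3/8 + 122.283ms (3/8)
3. 244.565ms @ 3/4 + 244.565ms (3/4)
4. 489.13ms @ 3/2 + 54.348ms (1/6)
5. 543.478ms @ 5/3 + 54.348ms (1/6)
6. 597.826ms @ 11/6 + 54.348ms (1/6)
7. 652.174ms @ 2 + 217.391ms (2/3)
8. 869.565ms @ 8/3 + 434.783ms (4/3)

note 6 onset = 11/6b = 597.826ms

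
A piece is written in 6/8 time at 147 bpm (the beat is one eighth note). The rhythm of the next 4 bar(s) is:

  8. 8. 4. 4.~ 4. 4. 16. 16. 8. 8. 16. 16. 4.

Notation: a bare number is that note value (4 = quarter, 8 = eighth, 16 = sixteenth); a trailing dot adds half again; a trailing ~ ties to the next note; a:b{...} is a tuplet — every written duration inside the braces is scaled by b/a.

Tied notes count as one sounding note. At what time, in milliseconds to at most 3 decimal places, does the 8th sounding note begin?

1. 0.0ms @ 0 + 612.245ms (3/2)
2. 612.245ms @ 3/2 + 612.245ms (3/2)
3. 1224.49ms @ 3 + 1224.49ms (3)
4. 2448.98ms @ 6 + 2448.98ms (6)
5. 4897.959ms @ 12 + 1224.49ms (3)
6. 6122.449ms @ 15 + 306.122ms (3/4)
7. 6428.571ms @ 63/4 + 306.122ms (3/4)
8. 6734.694ms @ 33/2 + 612.245ms (3/2)
9. 7346.939ms @ 18 + 612.245ms (3/2)
10. 7959.184ms @ 39/2 + 306.122ms (3/4)
11. 8265.306ms @ 81/4 + 306.122ms (3/4)
12. 8571.429ms @ 21 + 1224.49ms (3)

note 8 onset = 33/2b = 6734.694ms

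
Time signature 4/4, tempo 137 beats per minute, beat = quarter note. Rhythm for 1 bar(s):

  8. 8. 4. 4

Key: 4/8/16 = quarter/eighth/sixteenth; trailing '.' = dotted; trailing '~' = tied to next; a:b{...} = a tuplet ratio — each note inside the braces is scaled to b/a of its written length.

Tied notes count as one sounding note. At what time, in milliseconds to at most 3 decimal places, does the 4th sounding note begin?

note 4 onset = 3b = 1313.869ms

1. 0.0ms @ 0 + 328.467ms (3/4)
2. 328.467ms @ 3/4 + 328.467ms (3/4)
3. 656.934ms @ 3/2 + 656.934ms (3/2)
4. 1313.869ms @ 3 + 437.956ms (1)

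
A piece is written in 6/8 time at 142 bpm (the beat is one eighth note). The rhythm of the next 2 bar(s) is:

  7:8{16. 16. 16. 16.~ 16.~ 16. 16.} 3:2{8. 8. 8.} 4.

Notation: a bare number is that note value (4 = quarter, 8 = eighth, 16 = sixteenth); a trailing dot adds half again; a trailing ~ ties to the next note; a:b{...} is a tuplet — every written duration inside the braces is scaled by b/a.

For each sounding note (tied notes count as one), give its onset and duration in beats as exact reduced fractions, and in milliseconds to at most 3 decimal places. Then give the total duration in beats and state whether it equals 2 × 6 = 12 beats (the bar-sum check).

1) 0.0ms=0b +362.173ms=6/7b
2) 362.173ms=6/7b +362.173ms=6/7b
3) 724.346ms=12/7b +362.173ms=6/7b
4) 1086.519ms=18/7b +1086.519ms=18/7b
5) 2173.038ms=36/7b +362.173ms=6/7b
6) 2535.211ms=6b +422.535ms=1b
7) 2957.746ms=7b +422.535ms=1b
8) 3380.282ms=8b +422.535ms=1b
9) 3802.817ms=9b +1267.606ms=3b
Σ=12b of 12 (142bpm 6/8) — PASS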